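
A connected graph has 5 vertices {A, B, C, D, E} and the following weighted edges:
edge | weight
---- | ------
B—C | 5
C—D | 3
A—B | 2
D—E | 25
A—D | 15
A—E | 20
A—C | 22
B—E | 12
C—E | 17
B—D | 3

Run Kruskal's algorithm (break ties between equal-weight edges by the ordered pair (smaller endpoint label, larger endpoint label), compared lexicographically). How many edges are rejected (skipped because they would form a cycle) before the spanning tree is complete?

Sort edges by weight, then run Kruskal:
A—B (2): add. Components now {A,B} {C} {D} {E}
B—D (3): add. Components now {A,B,D} {C} {E}
C—D (3): add. Components now {A,B,C,D} {E}
B—C (5): skip — B and C already connected.
B—E (12): add. Components now {A,B,C,D,E}
Edges rejected before the tree was complete: 1.

1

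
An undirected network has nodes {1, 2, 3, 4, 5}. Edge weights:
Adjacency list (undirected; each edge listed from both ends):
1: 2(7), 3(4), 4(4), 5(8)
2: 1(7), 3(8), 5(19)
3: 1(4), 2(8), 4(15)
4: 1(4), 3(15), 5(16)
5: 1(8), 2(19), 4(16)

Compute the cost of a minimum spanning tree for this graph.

23

Prim, starting at 5.
Step 1: frontier [1 5 8, 4 5 16, 2 5 19] → take 1 5 (8); add 1.
Step 2: frontier [1 3 4, 1 4 4, 1 2 7, 4 5 16, 2 5 19] → take 1 3 (4); add 3.
Step 3: frontier [1 4 4, 1 2 7, 2 3 8, 3 4 15, 4 5 16, 2 5 19] → take 1 4 (4); add 4.
Step 4: frontier [1 2 7, 2 3 8, 2 5 19] → take 1 2 (7); add 2.
MST edges: 1 5, 1 3, 1 4, 1 2; total weight 8+4+4+7 = 23.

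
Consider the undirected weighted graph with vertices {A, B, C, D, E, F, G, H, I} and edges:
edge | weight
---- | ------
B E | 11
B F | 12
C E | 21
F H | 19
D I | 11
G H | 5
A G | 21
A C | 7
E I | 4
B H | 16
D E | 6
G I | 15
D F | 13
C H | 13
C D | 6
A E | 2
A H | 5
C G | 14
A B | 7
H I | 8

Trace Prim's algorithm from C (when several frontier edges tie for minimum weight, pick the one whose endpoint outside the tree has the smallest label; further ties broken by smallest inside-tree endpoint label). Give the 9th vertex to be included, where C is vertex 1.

Prim's algorithm from C:
Step 1: cheapest edge leaving the tree is C D (6); add D.
Step 2: cheapest edge leaving the tree is D E (6); add E.
Step 3: cheapest edge leaving the tree is A E (2); add A.
Step 4: cheapest edge leaving the tree is E I (4); add I.
Step 5: cheapest edge leaving the tree is A H (5); add H.
Step 6: cheapest edge leaving the tree is G H (5); add G.
Step 7: cheapest edge leaving the tree is A B (7); add B.
Step 8: cheapest edge leaving the tree is B F (12); add F.
Vertex order: C, D, E, A, I, H, G, B, F. The 9th vertex is F.

F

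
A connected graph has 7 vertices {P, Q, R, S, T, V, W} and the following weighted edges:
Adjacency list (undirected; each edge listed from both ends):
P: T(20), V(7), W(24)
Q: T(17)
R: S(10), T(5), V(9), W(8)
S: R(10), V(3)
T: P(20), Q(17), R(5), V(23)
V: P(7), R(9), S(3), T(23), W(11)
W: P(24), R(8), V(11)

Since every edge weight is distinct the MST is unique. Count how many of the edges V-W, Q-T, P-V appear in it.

2

Kruskal's algorithm — process edges by increasing weight (ties by edge label):
S-V (3): add — endpoints in different components.
R-T (5): add — endpoints in different components.
P-V (7): add — endpoints in different components.
R-W (8): add — endpoints in different components.
R-V (9): add — endpoints in different components.
R-S (10): skip — R and S already connected.
V-W (11): skip — W and V already connected.
Q-T (17): add — endpoints in different components.
MST edge set: {S-V, R-T, P-V, R-W, R-V, Q-T}.
Of the listed edges, {Q-T, P-V} are in the MST → 2.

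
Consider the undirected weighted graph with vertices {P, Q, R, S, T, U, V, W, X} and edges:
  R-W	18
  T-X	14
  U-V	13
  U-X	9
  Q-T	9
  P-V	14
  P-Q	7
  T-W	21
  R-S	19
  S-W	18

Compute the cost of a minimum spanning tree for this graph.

109

Kruskal: consider edges lightest-first.
P-Q (7): add — endpoints in different components.
Q-T (9): add — endpoints in different components.
U-X (9): add — endpoints in different components.
U-V (13): add — endpoints in different components.
P-V (14): add — endpoints in different components.
T-X (14): skip — X and T already connected.
R-W (18): add — endpoints in different components.
S-W (18): add — endpoints in different components.
R-S (19): skip — R and S already connected.
T-W (21): add — endpoints in different components.
MST edges: P-Q, Q-T, U-X, U-V, P-V, R-W, S-W, T-W; total weight 7+9+9+13+14+18+18+21 = 109.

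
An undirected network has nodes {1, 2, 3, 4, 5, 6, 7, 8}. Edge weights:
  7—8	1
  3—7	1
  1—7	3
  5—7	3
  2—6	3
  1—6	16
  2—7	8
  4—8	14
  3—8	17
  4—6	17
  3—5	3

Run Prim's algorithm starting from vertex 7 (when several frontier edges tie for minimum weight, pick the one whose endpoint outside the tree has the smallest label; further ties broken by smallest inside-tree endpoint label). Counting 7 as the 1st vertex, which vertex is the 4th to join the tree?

Prim's algorithm from 7:
Step 1: cheapest edge leaving the tree is 3—7 (1); add 3.
Step 2: cheapest edge leaving the tree is 7—8 (1); add 8.
Step 3: cheapest edge leaving the tree is 1—7 (3); add 1.
Step 4: cheapest edge leaving the tree is 3—5 (3); add 5.
Step 5: cheapest edge leaving the tree is 2—7 (8); add 2.
Step 6: cheapest edge leaving the tree is 2—6 (3); add 6.
Step 7: cheapest edge leaving the tree is 4—8 (14); add 4.
Vertex order: 7, 3, 8, 1, 5, 2, 6, 4. The 4th vertex is 1.

1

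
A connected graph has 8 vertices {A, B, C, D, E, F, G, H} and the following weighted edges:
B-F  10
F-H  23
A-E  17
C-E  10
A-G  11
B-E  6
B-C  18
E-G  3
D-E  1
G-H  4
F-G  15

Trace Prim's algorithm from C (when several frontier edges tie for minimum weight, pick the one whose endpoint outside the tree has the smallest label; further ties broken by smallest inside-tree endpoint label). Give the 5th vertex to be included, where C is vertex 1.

Grow the tree from C using Prim:
Step 1: cheapest edge leaving the tree is C-E (10); add E.
Step 2: cheapest edge leaving the tree is D-E (1); add D.
Step 3: cheapest edge leaving the tree is E-G (3); add G.
Step 4: cheapest edge leaving the tree is G-H (4); add H.
Step 5: cheapest edge leaving the tree is B-E (6); add B.
Step 6: cheapest edge leaving the tree is B-F (10); add F.
Step 7: cheapest edge leaving the tree is A-G (11); add A.
Vertex order: C, E, D, G, H, B, F, A. The 5th vertex is H.

H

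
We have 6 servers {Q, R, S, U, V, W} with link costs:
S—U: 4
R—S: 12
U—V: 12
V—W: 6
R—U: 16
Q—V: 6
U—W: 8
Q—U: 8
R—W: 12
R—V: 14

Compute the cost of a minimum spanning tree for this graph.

Kruskal: consider edges lightest-first.
S—U (4): add. Components now {S,U} {R} {W} {Q} {V}
Q—V (6): add. Components now {S,U} {R} {W} {Q,V}
V—W (6): add. Components now {S,U} {R} {Q,V,W}
Q—U (8): add. Components now {Q,S,U,V,W} {R}
U—W (8): skip — U and W already connected.
R—S (12): add. Components now {Q,R,S,U,V,W}
MST edges: S—U, Q—V, V—W, Q—U, R—S; total weight 4+6+6+8+12 = 36.

36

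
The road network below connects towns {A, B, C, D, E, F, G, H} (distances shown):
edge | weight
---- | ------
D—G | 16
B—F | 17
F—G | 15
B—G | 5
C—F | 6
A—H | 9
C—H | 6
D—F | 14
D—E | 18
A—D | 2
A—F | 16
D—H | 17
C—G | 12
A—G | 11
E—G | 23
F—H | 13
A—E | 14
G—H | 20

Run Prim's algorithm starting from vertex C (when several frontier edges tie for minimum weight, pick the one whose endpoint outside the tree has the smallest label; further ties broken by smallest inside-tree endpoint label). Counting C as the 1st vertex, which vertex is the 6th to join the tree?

Grow the tree from C using Prim:
Step 1: cheapest edge leaving the tree is C—F (6); add F.
Step 2: cheapest edge leaving the tree is C—H (6); add H.
Step 3: cheapest edge leaving the tree is A—H (9); add A.
Step 4: cheapest edge leaving the tree is A—D (2); add D.
Step 5: cheapest edge leaving the tree is A—G (11); add G.
Step 6: cheapest edge leaving the tree is B—G (5); add B.
Step 7: cheapest edge leaving the tree is A—E (14); add E.
Vertex order: C, F, H, A, D, G, B, E. The 6th vertex is G.

G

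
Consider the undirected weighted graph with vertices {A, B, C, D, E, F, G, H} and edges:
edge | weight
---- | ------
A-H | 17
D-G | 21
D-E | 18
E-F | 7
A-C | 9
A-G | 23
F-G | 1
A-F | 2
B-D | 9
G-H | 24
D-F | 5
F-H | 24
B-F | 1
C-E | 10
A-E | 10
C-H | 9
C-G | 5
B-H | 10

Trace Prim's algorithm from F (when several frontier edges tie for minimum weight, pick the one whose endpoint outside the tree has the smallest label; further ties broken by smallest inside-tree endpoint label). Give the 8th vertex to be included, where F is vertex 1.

H

Prim, starting at F.
Step 1: cheapest edge leaving the tree is B-F (1); add B.
Step 2: cheapest edge leaving the tree is F-G (1); add G.
Step 3: cheapest edge leaving the tree is A-F (2); add A.
Step 4: cheapest edge leaving the tree is C-G (5); add C.
Step 5: cheapest edge leaving the tree is D-F (5); add D.
Step 6: cheapest edge leaving the tree is E-F (7); add E.
Step 7: cheapest edge leaving the tree is C-H (9); add H.
Vertex order: F, B, G, A, C, D, E, H. The 8th vertex is H.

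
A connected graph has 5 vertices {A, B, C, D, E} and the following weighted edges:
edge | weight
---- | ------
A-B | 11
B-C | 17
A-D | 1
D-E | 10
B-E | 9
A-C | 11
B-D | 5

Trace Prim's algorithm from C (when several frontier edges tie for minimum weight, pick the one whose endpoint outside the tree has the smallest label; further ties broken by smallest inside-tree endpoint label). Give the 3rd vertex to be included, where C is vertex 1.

D

Prim, starting at C.
Step 1: frontier [A-C 11, B-C 17] → take A-C (11); add A.
Step 2: frontier [A-D 1, A-B 11, B-C 17] → take A-D (1); add D.
Step 3: frontier [A-B 11, B-C 17, B-D 5, D-E 10] → take B-D (5); add B.
Step 4: frontier [B-E 9, D-E 10] → take B-E (9); add E.
Vertex order: C, A, D, B, E. The 3rd vertex is D.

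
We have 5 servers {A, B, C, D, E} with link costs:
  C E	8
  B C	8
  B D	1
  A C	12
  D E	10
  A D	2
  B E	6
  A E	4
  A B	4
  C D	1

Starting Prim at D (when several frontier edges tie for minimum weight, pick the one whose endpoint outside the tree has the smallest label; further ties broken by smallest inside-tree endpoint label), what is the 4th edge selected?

A-E

Grow the tree from D using Prim:
Step 1: frontier [B D 1, C D 1, A D 2, D E 10] → take B D (1); add B.
Step 2: frontier [A B 4, B E 6, B C 8, C D 1, A D 2, D E 10] → take C D (1); add C.
Step 3: frontier [A B 4, B E 6, C E 8, A C 12, A D 2, D E 10] → take A D (2); add A.
Step 4: frontier [A E 4, B E 6, C E 8, D E 10] → take A E (4); add E.
The 4th edge added is A E.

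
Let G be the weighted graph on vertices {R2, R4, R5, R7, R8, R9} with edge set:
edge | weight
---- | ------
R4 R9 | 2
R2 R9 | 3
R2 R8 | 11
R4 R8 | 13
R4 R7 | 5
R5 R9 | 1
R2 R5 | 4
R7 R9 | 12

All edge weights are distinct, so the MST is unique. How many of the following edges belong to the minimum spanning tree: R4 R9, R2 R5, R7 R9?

Kruskal's algorithm — process edges by increasing weight (ties by edge label):
R5 R9 (1): add — endpoints in different components.
R4 R9 (2): add — endpoints in different components.
R2 R9 (3): add — endpoints in different components.
R2 R5 (4): skip — R2 and R5 already connected.
R4 R7 (5): add — endpoints in different components.
R2 R8 (11): add — endpoints in different components.
MST edge set: {R5 R9, R4 R9, R2 R9, R4 R7, R2 R8}.
Of the listed edges, {R4 R9} are in the MST → 1.

1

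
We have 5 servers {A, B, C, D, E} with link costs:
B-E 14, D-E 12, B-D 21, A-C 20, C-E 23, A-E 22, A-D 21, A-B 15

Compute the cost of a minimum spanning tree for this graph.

61

Kruskal: consider edges lightest-first.
D-E (12): add — endpoints in different components.
B-E (14): add — endpoints in different components.
A-B (15): add — endpoints in different components.
A-C (20): add — endpoints in different components.
MST edges: D-E, B-E, A-B, A-C; total weight 12+14+15+20 = 61.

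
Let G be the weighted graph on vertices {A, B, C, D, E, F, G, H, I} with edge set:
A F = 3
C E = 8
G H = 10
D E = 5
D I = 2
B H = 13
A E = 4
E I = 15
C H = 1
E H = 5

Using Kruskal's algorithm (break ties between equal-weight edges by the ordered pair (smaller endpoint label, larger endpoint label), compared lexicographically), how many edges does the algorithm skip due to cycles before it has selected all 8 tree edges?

Kruskal's algorithm — process edges by increasing weight (ties by edge label):
C H (1): add — endpoints in different components.
D I (2): add — endpoints in different components.
A F (3): add — endpoints in different components.
A E (4): add — endpoints in different components.
D E (5): add — endpoints in different components.
E H (5): add — endpoints in different components.
C E (8): skip — C and E already connected.
G H (10): add — endpoints in different components.
B H (13): add — endpoints in different components.
Edges rejected before the tree was complete: 1.

1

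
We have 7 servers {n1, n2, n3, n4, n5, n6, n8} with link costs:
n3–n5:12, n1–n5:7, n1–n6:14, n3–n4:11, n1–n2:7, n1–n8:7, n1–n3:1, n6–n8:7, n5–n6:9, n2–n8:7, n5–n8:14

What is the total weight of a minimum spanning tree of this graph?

Prim's algorithm from n2:
Step 1: frontier [n1–n2 7, n2–n8 7] → take n1–n2 (7); add n1.
Step 2: frontier [n1–n3 1, n1–n5 7, n1–n8 7, n1–n6 14, n2–n8 7] → take n1–n3 (1); add n3.
Step 3: frontier [n1–n5 7, n1–n8 7, n1–n6 14, n2–n8 7, n3–n4 11, n3–n5 12] → take n1–n5 (7); add n5.
Step 4: frontier [n1–n8 7, n1–n6 14, n2–n8 7, n3–n4 11, n5–n6 9, n5–n8 14] → take n1–n8 (7); add n8.
Step 5: frontier [n1–n6 14, n3–n4 11, n5–n6 9, n6–n8 7] → take n6–n8 (7); add n6.
Step 6: frontier [n3–n4 11] → take n3–n4 (11); add n4.
MST edges: n1–n2, n1–n3, n1–n5, n1–n8, n6–n8, n3–n4; total weight 7+1+7+7+7+11 = 40.

40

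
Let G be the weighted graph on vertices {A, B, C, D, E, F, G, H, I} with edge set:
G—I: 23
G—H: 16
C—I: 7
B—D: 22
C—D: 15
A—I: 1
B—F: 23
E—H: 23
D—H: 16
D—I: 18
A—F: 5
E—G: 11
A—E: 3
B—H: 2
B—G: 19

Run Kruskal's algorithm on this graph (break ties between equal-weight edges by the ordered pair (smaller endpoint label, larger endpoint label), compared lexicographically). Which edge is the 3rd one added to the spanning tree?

A-E

Sort edges by weight, then run Kruskal:
A—I (1): add — endpoints in different components.
B—H (2): add — endpoints in different components.
A—E (3): add — endpoints in different components.
A—F (5): add — endpoints in different components.
C—I (7): add — endpoints in different components.
E—G (11): add — endpoints in different components.
C—D (15): add — endpoints in different components.
D—H (16): add — endpoints in different components.
The 3rd edge added is A—E.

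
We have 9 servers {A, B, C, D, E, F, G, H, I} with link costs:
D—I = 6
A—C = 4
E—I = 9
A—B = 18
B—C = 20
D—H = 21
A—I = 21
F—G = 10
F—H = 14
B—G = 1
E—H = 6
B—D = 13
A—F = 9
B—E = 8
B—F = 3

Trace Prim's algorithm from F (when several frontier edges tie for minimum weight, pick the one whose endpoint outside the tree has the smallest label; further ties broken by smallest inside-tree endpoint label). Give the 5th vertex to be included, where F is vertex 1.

Prim's algorithm from F:
Step 1: cheapest edge leaving the tree is B—F (3); add B.
Step 2: cheapest edge leaving the tree is B—G (1); add G.
Step 3: cheapest edge leaving the tree is B—E (8); add E.
Step 4: cheapest edge leaving the tree is E—H (6); add H.
Step 5: cheapest edge leaving the tree is A—F (9); add A.
Step 6: cheapest edge leaving the tree is A—C (4); add C.
Step 7: cheapest edge leaving the tree is E—I (9); add I.
Step 8: cheapest edge leaving the tree is D—I (6); add D.
Vertex order: F, B, G, E, H, A, C, I, D. The 5th vertex is H.

H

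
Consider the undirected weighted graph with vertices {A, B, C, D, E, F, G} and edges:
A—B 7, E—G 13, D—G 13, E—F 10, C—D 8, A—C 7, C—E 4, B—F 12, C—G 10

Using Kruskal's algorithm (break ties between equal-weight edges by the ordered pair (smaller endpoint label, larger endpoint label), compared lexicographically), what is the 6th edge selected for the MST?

E-F

Kruskal: consider edges lightest-first.
C—E (4): add. Components now {A} {B} {C,E} {D} {F} {G}
A—B (7): add. Components now {A,B} {C,E} {D} {F} {G}
A—C (7): add. Components now {A,B,C,E} {D} {F} {G}
C—D (8): add. Components now {A,B,C,D,E} {F} {G}
C—G (10): add. Components now {A,B,C,D,E,G} {F}
E—F (10): add. Components now {A,B,C,D,E,F,G}
The 6th edge added is E—F.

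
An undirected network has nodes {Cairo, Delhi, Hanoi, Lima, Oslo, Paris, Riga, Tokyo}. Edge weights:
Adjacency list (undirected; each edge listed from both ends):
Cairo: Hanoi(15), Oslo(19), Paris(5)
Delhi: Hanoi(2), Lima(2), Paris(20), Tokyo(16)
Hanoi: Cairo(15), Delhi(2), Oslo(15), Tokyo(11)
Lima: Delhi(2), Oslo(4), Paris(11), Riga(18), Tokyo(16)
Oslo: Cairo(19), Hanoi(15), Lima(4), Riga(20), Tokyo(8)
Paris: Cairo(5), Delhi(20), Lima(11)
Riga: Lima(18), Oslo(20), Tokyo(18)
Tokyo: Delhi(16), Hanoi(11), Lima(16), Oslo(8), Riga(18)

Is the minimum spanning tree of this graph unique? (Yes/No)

Kruskal's algorithm — process edges by increasing weight (ties by edge label):
Delhi—Hanoi (2): add — endpoints in different components.
Delhi—Lima (2): add — endpoints in different components.
Lima—Oslo (4): add — endpoints in different components.
Cairo—Paris (5): add — endpoints in different components.
Oslo—Tokyo (8): add — endpoints in different components.
Hanoi—Tokyo (11): skip — Hanoi and Tokyo already connected.
Lima—Paris (11): add — endpoints in different components.
Cairo—Hanoi (15): skip — Hanoi and Cairo already connected.
Hanoi—Oslo (15): skip — Hanoi and Oslo already connected.
Delhi—Tokyo (16): skip — Delhi and Tokyo already connected.
Lima—Tokyo (16): skip — Lima and Tokyo already connected.
Lima—Riga (18): add — endpoints in different components.
Non-tree edge Riga—Tokyo has weight 18, equal to the heaviest edge on its tree cycle — swapping gives another MST of the same weight. Not unique.

No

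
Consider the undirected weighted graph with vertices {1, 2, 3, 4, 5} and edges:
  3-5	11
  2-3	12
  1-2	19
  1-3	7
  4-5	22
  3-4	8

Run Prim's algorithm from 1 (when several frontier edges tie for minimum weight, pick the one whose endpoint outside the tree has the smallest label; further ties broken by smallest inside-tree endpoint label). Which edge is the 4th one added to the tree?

2-3

Prim, starting at 1.
Step 1: frontier [1-3 7, 1-2 19] → take 1-3 (7); add 3.
Step 2: frontier [1-2 19, 3-4 8, 3-5 11, 2-3 12] → take 3-4 (8); add 4.
Step 3: frontier [1-2 19, 3-5 11, 2-3 12, 4-5 22] → take 3-5 (11); add 5.
Step 4: frontier [1-2 19, 2-3 12] → take 2-3 (12); add 2.
The 4th edge added is 2-3.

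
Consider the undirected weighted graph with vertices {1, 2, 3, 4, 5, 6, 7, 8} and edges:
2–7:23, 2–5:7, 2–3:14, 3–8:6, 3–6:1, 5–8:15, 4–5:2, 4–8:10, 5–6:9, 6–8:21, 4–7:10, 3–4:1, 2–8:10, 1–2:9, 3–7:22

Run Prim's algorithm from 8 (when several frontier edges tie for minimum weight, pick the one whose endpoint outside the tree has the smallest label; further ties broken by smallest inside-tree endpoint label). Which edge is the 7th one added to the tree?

4-7

Prim, starting at 8.
Step 1: cheapest edge leaving the tree is 3–8 (6); add 3.
Step 2: cheapest edge leaving the tree is 3–4 (1); add 4.
Step 3: cheapest edge leaving the tree is 3–6 (1); add 6.
Step 4: cheapest edge leaving the tree is 4–5 (2); add 5.
Step 5: cheapest edge leaving the tree is 2–5 (7); add 2.
Step 6: cheapest edge leaving the tree is 1–2 (9); add 1.
Step 7: cheapest edge leaving the tree is 4–7 (10); add 7.
The 7th edge added is 4–7.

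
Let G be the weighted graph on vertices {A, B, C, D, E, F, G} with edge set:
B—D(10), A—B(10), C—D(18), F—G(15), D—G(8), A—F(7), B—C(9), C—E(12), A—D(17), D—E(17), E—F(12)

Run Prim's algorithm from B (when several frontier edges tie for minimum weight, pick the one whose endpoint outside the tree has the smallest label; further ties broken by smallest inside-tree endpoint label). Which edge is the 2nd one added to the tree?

Grow the tree from B using Prim:
Step 1: frontier [B—C 9, A—B 10, B—D 10] → take B—C (9); add C.
Step 2: frontier [A—B 10, B—D 10, C—E 12, C—D 18] → take A—B (10); add A.
Step 3: frontier [A—F 7, A—D 17, B—D 10, C—E 12, C—D 18] → take A—F (7); add F.
Step 4: frontier [A—D 17, B—D 10, C—E 12, C—D 18, E—F 12, F—G 15] → take B—D (10); add D.
Step 5: frontier [C—E 12, D—G 8, D—E 17, E—F 12, F—G 15] → take D—G (8); add G.
Step 6: frontier [C—E 12, D—E 17, E—F 12] → take C—E (12); add E.
The 2nd edge added is A—B.

A-B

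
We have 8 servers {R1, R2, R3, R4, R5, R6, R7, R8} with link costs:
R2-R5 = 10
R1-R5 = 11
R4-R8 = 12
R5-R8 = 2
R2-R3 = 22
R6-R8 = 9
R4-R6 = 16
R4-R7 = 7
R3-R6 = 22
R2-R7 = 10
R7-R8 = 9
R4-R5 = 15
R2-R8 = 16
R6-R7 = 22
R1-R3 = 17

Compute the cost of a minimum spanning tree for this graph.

65

Kruskal: consider edges lightest-first.
R5-R8 (2): add — endpoints in different components.
R4-R7 (7): add — endpoints in different components.
R6-R8 (9): add — endpoints in different components.
R7-R8 (9): add — endpoints in different components.
R2-R5 (10): add — endpoints in different components.
R2-R7 (10): skip — R2 and R7 already connected.
R1-R5 (11): add — endpoints in different components.
R4-R8 (12): skip — R4 and R8 already connected.
R4-R5 (15): skip — R4 and R5 already connected.
R2-R8 (16): skip — R2 and R8 already connected.
R4-R6 (16): skip — R4 and R6 already connected.
R1-R3 (17): add — endpoints in different components.
MST edges: R5-R8, R4-R7, R6-R8, R7-R8, R2-R5, R1-R5, R1-R3; total weight 2+7+9+9+10+11+17 = 65.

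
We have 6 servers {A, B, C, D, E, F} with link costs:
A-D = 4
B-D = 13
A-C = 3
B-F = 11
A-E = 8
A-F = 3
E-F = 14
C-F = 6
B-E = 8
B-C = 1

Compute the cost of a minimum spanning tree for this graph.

19

Prim, starting at F.
Step 1: frontier [A-F 3, C-F 6, B-F 11, E-F 14] → take A-F (3); add A.
Step 2: frontier [A-C 3, A-D 4, A-E 8, C-F 6, B-F 11, E-F 14] → take A-C (3); add C.
Step 3: frontier [A-D 4, A-E 8, B-C 1, B-F 11, E-F 14] → take B-C (1); add B.
Step 4: frontier [A-D 4, A-E 8, B-E 8, B-D 13, E-F 14] → take A-D (4); add D.
Step 5: frontier [A-E 8, B-E 8, E-F 14] → take A-E (8); add E.
MST edges: A-F, A-C, B-C, A-D, A-E; total weight 3+3+1+4+8 = 19.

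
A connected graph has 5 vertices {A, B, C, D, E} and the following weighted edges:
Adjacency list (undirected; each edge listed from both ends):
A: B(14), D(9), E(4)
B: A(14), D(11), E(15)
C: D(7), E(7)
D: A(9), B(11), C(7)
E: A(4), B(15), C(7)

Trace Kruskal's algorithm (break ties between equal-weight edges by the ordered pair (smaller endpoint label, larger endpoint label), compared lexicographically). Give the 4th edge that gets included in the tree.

Sort edges by weight, then run Kruskal:
A E (4): add — endpoints in different components.
C D (7): add — endpoints in different components.
C E (7): add — endpoints in different components.
A D (9): skip — A and D already connected.
B D (11): add — endpoints in different components.
The 4th edge added is B D.

B-D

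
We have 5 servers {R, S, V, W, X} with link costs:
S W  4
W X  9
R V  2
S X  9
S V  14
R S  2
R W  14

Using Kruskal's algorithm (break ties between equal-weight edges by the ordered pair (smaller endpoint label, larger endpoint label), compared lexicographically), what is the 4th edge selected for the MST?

S-X

Sort edges by weight, then run Kruskal:
R S (2): add. Components now {X} {W} {R,S} {V}
R V (2): add. Components now {X} {W} {R,S,V}
S W (4): add. Components now {X} {R,S,V,W}
S X (9): add. Components now {R,S,V,W,X}
The 4th edge added is S X.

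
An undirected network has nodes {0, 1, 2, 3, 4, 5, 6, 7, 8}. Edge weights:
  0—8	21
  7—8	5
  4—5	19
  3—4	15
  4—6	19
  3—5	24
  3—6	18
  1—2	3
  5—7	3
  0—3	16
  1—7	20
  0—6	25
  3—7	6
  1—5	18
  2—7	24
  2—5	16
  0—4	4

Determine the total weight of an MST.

Prim's algorithm from 1:
Step 1: cheapest edge leaving the tree is 1—2 (3); add 2.
Step 2: cheapest edge leaving the tree is 2—5 (16); add 5.
Step 3: cheapest edge leaving the tree is 5—7 (3); add 7.
Step 4: cheapest edge leaving the tree is 7—8 (5); add 8.
Step 5: cheapest edge leaving the tree is 3—7 (6); add 3.
Step 6: cheapest edge leaving the tree is 3—4 (15); add 4.
Step 7: cheapest edge leaving the tree is 0—4 (4); add 0.
Step 8: cheapest edge leaving the tree is 3—6 (18); add 6.
MST edges: 1—2, 2—5, 5—7, 7—8, 3—7, 3—4, 0—4, 3—6; total weight 3+16+3+5+6+15+4+18 = 70.

70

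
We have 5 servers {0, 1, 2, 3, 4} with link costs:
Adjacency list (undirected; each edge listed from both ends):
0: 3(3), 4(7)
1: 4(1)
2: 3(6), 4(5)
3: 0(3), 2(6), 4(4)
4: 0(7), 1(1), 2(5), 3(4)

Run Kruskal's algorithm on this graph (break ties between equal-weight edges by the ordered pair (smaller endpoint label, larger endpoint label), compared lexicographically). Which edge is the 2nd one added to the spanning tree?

Kruskal's algorithm — process edges by increasing weight (ties by edge label):
1—4 (1): add. Components now {0} {1,4} {2} {3}
0—3 (3): add. Components now {0,3} {1,4} {2}
3—4 (4): add. Components now {0,1,3,4} {2}
2—4 (5): add. Components now {0,1,2,3,4}
The 2nd edge added is 0—3.

0-3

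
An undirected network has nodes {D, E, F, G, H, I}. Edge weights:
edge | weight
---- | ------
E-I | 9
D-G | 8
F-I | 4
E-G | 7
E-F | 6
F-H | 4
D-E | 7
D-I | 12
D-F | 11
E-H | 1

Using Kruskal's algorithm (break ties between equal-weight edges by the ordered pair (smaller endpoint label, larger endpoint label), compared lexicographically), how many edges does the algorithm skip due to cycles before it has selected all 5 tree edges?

1

Kruskal's algorithm — process edges by increasing weight (ties by edge label):
E-H (1): add. Components now {D} {E,H} {F} {G} {I}
F-H (4): add. Components now {D} {E,F,H} {G} {I}
F-I (4): add. Components now {D} {E,F,H,I} {G}
E-F (6): skip — E and F already connected.
D-E (7): add. Components now {D,E,F,H,I} {G}
E-G (7): add. Components now {D,E,F,G,H,I}
Edges rejected before the tree was complete: 1.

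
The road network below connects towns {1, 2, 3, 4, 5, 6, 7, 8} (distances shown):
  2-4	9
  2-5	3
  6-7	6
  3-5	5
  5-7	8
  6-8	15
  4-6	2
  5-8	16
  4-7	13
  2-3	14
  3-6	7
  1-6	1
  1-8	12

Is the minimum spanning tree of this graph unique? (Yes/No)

Sort edges by weight, then run Kruskal:
1-6 (1): add — endpoints in different components.
4-6 (2): add — endpoints in different components.
2-5 (3): add — endpoints in different components.
3-5 (5): add — endpoints in different components.
6-7 (6): add — endpoints in different components.
3-6 (7): add — endpoints in different components.
5-7 (8): skip — 5 and 7 already connected.
2-4 (9): skip — 2 and 4 already connected.
1-8 (12): add — endpoints in different components.
Every non-tree edge has weight strictly greater than the heaviest edge on the tree path between its endpoints, so the MST is unique.

Yes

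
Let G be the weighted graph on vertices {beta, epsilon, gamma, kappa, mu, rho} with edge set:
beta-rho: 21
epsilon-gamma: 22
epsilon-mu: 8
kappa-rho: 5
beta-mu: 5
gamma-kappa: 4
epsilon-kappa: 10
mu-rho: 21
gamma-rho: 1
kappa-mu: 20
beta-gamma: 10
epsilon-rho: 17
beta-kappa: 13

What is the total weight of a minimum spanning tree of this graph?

Prim, starting at kappa.
Step 1: cheapest edge leaving the tree is gamma-kappa (4); add gamma.
Step 2: cheapest edge leaving the tree is gamma-rho (1); add rho.
Step 3: cheapest edge leaving the tree is beta-gamma (10); add beta.
Step 4: cheapest edge leaving the tree is beta-mu (5); add mu.
Step 5: cheapest edge leaving the tree is epsilon-mu (8); add epsilon.
MST edges: gamma-kappa, gamma-rho, beta-gamma, beta-mu, epsilon-mu; total weight 4+1+10+5+8 = 28.

28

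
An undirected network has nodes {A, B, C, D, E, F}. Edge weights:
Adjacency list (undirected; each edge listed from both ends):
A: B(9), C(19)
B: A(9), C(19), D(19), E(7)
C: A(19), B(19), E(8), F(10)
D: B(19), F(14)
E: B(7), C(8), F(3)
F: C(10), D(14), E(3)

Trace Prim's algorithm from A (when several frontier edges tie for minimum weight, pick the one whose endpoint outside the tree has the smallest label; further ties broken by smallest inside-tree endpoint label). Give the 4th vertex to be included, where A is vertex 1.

Prim, starting at A.
Step 1: frontier [A-B 9, A-C 19] → take A-B (9); add B.
Step 2: frontier [A-C 19, B-E 7, B-C 19, B-D 19] → take B-E (7); add E.
Step 3: frontier [A-C 19, B-C 19, B-D 19, E-F 3, C-E 8] → take E-F (3); add F.
Step 4: frontier [A-C 19, B-C 19, B-D 19, C-E 8, C-F 10, D-F 14] → take C-E (8); add C.
Step 5: frontier [B-D 19, D-F 14] → take D-F (14); add D.
Vertex order: A, B, E, F, C, D. The 4th vertex is F.

F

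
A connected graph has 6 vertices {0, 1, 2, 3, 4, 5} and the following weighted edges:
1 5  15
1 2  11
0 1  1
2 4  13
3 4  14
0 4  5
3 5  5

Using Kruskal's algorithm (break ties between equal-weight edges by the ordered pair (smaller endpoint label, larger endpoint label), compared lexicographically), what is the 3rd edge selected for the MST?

Kruskal's algorithm — process edges by increasing weight (ties by edge label):
0 1 (1): add. Components now {0,1} {2} {3} {4} {5}
0 4 (5): add. Components now {0,1,4} {2} {3} {5}
3 5 (5): add. Components now {0,1,4} {2} {3,5}
1 2 (11): add. Components now {0,1,2,4} {3,5}
2 4 (13): skip — 2 and 4 already connected.
3 4 (14): add. Components now {0,1,2,3,4,5}
The 3rd edge added is 3 5.

3-5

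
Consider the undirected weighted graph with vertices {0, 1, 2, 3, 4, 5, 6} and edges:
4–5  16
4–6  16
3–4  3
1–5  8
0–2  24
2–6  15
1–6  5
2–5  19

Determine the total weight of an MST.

Sort edges by weight, then run Kruskal:
3–4 (3): add. Components now {0} {1} {2} {3,4} {5} {6}
1–6 (5): add. Components now {0} {1,6} {2} {3,4} {5}
1–5 (8): add. Components now {0} {1,5,6} {2} {3,4}
2–6 (15): add. Components now {0} {1,2,5,6} {3,4}
4–5 (16): add. Components now {0} {1,2,3,4,5,6}
4–6 (16): skip — 4 and 6 already connected.
2–5 (19): skip — 2 and 5 already connected.
0–2 (24): add. Components now {0,1,2,3,4,5,6}
MST edges: 3–4, 1–6, 1–5, 2–6, 4–5, 0–2; total weight 3+5+8+15+16+24 = 71.

71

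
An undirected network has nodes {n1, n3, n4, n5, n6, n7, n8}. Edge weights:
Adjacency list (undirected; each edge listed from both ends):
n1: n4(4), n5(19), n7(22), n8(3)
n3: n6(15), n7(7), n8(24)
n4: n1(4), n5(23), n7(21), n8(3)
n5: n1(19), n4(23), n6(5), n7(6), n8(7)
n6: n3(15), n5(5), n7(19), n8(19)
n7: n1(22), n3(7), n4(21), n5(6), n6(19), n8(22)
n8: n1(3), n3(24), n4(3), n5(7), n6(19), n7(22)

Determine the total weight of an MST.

31

Kruskal: consider edges lightest-first.
n1—n8 (3): add. Components now {n3} {n7} {n6} {n4} {n1,n8} {n5}
n4—n8 (3): add. Components now {n3} {n7} {n6} {n1,n4,n8} {n5}
n1—n4 (4): skip — n4 and n1 already connected.
n5—n6 (5): add. Components now {n3} {n7} {n5,n6} {n1,n4,n8}
n5—n7 (6): add. Components now {n3} {n5,n6,n7} {n1,n4,n8}
n3—n7 (7): add. Components now {n3,n5,n6,n7} {n1,n4,n8}
n5—n8 (7): add. Components now {n1,n3,n4,n5,n6,n7,n8}
MST edges: n1—n8, n4—n8, n5—n6, n5—n7, n3—n7, n5—n8; total weight 3+3+5+6+7+7 = 31.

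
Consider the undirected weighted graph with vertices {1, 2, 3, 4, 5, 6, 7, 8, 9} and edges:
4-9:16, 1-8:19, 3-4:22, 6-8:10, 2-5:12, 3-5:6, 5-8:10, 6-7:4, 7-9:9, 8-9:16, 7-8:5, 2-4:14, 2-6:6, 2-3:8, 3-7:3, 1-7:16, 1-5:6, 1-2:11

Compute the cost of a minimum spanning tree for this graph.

53

Kruskal's algorithm — process edges by increasing weight (ties by edge label):
3-7 (3): add — endpoints in different components.
6-7 (4): add — endpoints in different components.
7-8 (5): add — endpoints in different components.
1-5 (6): add — endpoints in different components.
2-6 (6): add — endpoints in different components.
3-5 (6): add — endpoints in different components.
2-3 (8): skip — 2 and 3 already connected.
7-9 (9): add — endpoints in different components.
5-8 (10): skip — 5 and 8 already connected.
6-8 (10): skip — 6 and 8 already connected.
1-2 (11): skip — 1 and 2 already connected.
2-5 (12): skip — 2 and 5 already connected.
2-4 (14): add — endpoints in different components.
MST edges: 3-7, 6-7, 7-8, 1-5, 2-6, 3-5, 7-9, 2-4; total weight 3+4+5+6+6+6+9+14 = 53.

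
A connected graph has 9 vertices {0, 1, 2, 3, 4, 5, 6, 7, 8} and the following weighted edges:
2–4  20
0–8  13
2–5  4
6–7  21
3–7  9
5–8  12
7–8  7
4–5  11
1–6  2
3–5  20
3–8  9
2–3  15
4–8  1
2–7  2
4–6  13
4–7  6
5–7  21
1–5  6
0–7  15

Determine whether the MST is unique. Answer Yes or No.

Sort edges by weight, then run Kruskal:
4–8 (1): add — endpoints in different components.
1–6 (2): add — endpoints in different components.
2–7 (2): add — endpoints in different components.
2–5 (4): add — endpoints in different components.
1–5 (6): add — endpoints in different components.
4–7 (6): add — endpoints in different components.
7–8 (7): skip — 7 and 8 already connected.
3–7 (9): add — endpoints in different components.
3–8 (9): skip — 3 and 8 already connected.
4–5 (11): skip — 4 and 5 already connected.
5–8 (12): skip — 5 and 8 already connected.
0–8 (13): add — endpoints in different components.
Non-tree edge 3–8 has weight 9, equal to the heaviest edge on its tree cycle — swapping gives another MST of the same weight. Not unique.

No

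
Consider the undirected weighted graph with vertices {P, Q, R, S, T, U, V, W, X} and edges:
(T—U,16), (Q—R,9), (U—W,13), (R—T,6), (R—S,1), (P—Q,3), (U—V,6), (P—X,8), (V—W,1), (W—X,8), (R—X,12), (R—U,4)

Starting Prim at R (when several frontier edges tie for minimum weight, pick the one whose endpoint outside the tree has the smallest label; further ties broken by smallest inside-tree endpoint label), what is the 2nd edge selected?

R-U

Prim's algorithm from R:
Step 1: cheapest edge leaving the tree is R—S (1); add S.
Step 2: cheapest edge leaving the tree is R—U (4); add U.
Step 3: cheapest edge leaving the tree is R—T (6); add T.
Step 4: cheapest edge leaving the tree is U—V (6); add V.
Step 5: cheapest edge leaving the tree is V—W (1); add W.
Step 6: cheapest edge leaving the tree is W—X (8); add X.
Step 7: cheapest edge leaving the tree is P—X (8); add P.
Step 8: cheapest edge leaving the tree is P—Q (3); add Q.
The 2nd edge added is R—U.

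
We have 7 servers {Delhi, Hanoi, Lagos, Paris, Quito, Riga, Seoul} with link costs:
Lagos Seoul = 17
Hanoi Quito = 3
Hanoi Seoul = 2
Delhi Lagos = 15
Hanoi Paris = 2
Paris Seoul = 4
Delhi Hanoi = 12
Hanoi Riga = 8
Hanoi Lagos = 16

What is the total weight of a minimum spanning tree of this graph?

Sort edges by weight, then run Kruskal:
Hanoi Paris (2): add. Components now {Delhi} {Hanoi,Paris} {Riga} {Seoul} {Quito} {Lagos}
Hanoi Seoul (2): add. Components now {Delhi} {Hanoi,Paris,Seoul} {Riga} {Quito} {Lagos}
Hanoi Quito (3): add. Components now {Delhi} {Hanoi,Paris,Quito,Seoul} {Riga} {Lagos}
Paris Seoul (4): skip — Paris and Seoul already connected.
Hanoi Riga (8): add. Components now {Delhi} {Hanoi,Paris,Quito,Riga,Seoul} {Lagos}
Delhi Hanoi (12): add. Components now {Delhi,Hanoi,Paris,Quito,Riga,Seoul} {Lagos}
Delhi Lagos (15): add. Components now {Delhi,Hanoi,Lagos,Paris,Quito,Riga,Seoul}
MST edges: Hanoi Paris, Hanoi Seoul, Hanoi Quito, Hanoi Riga, Delhi Hanoi, Delhi Lagos; total weight 2+2+3+8+12+15 = 42.

42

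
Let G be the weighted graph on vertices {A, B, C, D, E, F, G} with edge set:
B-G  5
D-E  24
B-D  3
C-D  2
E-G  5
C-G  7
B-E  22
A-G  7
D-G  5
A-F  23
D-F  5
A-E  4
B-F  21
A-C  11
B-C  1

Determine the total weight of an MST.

Kruskal: consider edges lightest-first.
B-C (1): add — endpoints in different components.
C-D (2): add — endpoints in different components.
B-D (3): skip — B and D already connected.
A-E (4): add — endpoints in different components.
B-G (5): add — endpoints in different components.
D-F (5): add — endpoints in different components.
D-G (5): skip — D and G already connected.
E-G (5): add — endpoints in different components.
MST edges: B-C, C-D, A-E, B-G, D-F, E-G; total weight 1+2+4+5+5+5 = 22.

22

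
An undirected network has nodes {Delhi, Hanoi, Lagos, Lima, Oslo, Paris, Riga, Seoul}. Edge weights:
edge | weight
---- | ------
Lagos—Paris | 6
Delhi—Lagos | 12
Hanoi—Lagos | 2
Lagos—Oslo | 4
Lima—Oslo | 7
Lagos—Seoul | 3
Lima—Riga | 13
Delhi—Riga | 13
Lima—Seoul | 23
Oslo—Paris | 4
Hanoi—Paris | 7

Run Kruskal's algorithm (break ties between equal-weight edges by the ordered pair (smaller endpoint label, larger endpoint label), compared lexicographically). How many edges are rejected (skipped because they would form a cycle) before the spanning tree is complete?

2

Kruskal: consider edges lightest-first.
Hanoi—Lagos (2): add — endpoints in different components.
Lagos—Seoul (3): add — endpoints in different components.
Lagos—Oslo (4): add — endpoints in different components.
Oslo—Paris (4): add — endpoints in different components.
Lagos—Paris (6): skip — Lagos and Paris already connected.
Hanoi—Paris (7): skip — Hanoi and Paris already connected.
Lima—Oslo (7): add — endpoints in different components.
Delhi—Lagos (12): add — endpoints in different components.
Delhi—Riga (13): add — endpoints in different components.
Edges rejected before the tree was complete: 2.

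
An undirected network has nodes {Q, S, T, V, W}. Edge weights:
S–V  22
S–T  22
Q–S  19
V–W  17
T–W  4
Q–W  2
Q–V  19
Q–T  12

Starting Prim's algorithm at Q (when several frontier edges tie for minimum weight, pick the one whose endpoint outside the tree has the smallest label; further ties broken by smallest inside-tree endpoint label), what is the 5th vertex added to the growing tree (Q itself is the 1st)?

S

Prim's algorithm from Q:
Step 1: frontier [Q–W 2, Q–T 12, Q–S 19, Q–V 19] → take Q–W (2); add W.
Step 2: frontier [Q–T 12, Q–S 19, Q–V 19, T–W 4, V–W 17] → take T–W (4); add T.
Step 3: frontier [Q–S 19, Q–V 19, S–T 22, V–W 17] → take V–W (17); add V.
Step 4: frontier [Q–S 19, S–T 22, S–V 22] → take Q–S (19); add S.
Vertex order: Q, W, T, V, S. The 5th vertex is S.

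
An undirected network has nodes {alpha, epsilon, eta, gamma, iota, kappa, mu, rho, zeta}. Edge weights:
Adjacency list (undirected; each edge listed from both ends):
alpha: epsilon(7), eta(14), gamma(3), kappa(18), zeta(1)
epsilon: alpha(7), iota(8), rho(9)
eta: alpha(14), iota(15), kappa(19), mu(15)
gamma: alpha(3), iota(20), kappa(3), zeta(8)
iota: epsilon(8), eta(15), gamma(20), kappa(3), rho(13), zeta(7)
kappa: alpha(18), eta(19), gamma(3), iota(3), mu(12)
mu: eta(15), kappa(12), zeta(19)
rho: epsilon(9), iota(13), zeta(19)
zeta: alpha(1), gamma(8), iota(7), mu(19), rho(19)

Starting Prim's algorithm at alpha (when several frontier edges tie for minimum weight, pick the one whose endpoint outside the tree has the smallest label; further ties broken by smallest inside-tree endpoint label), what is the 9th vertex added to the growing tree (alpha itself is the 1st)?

Prim's algorithm from alpha:
Step 1: cheapest edge leaving the tree is alpha-zeta (1); add zeta.
Step 2: cheapest edge leaving the tree is alpha-gamma (3); add gamma.
Step 3: cheapest edge leaving the tree is gamma-kappa (3); add kappa.
Step 4: cheapest edge leaving the tree is iota-kappa (3); add iota.
Step 5: cheapest edge leaving the tree is alpha-epsilon (7); add epsilon.
Step 6: cheapest edge leaving the tree is epsilon-rho (9); add rho.
Step 7: cheapest edge leaving the tree is kappa-mu (12); add mu.
Step 8: cheapest edge leaving the tree is alpha-eta (14); add eta.
Vertex order: alpha, zeta, gamma, kappa, iota, epsilon, rho, mu, eta. The 9th vertex is eta.

eta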